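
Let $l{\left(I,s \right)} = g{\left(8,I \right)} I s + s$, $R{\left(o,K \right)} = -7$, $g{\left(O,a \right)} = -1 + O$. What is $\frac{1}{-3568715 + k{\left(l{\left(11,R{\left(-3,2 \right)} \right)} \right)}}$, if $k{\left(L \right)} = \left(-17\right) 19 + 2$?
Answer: $- \frac{1}{3569036} \approx -2.8019 \cdot 10^{-7}$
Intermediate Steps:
$l{\left(I,s \right)} = s + 7 I s$ ($l{\left(I,s \right)} = \left(-1 + 8\right) I s + s = 7 I s + s = s + 7 I s$)
$k{\left(L \right)} = -321$ ($k{\left(L \right)} = -323 + 2 = -321$)
$\frac{1}{-3568715 + k{\left(l{\left(11,R{\left(-3,2 \right)} \right)} \right)}} = \frac{1}{-3568715 - 321} = \frac{1}{-3569036} = - \frac{1}{3569036}$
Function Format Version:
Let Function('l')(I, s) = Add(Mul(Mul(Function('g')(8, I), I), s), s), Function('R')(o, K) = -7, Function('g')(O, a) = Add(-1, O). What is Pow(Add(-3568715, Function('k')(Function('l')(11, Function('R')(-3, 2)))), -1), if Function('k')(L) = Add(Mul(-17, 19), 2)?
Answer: Rational(-1, 3569036) ≈ -2.8019e-7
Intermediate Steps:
Function('l')(I, s) = Add(s, Mul(7, I, s)) (Function('l')(I, s) = Add(Mul(Mul(Add(-1, 8), I), s), s) = Add(Mul(Mul(7, I), s), s) = Add(Mul(7, I, s), s) = Add(s, Mul(7, I, s)))
Function('k')(L) = -321 (Function('k')(L) = Add(-323, 2) = -321)
Pow(Add(-3568715, Function('k')(Function('l')(11, Function('R')(-3, 2)))), -1) = Pow(Add(-3568715, -321), -1) = Pow(-3569036, -1) = Rational(-1, 3569036)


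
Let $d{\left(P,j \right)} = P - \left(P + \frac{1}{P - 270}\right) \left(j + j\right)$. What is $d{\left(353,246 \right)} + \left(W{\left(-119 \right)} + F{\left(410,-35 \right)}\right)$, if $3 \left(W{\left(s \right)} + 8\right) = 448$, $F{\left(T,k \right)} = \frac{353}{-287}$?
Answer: $- \frac{12376592954}{71463} \approx -1.7319 \cdot 10^{5}$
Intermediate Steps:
$F{\left(T,k \right)} = - \frac{353}{287}$ ($F{\left(T,k \right)} = 353 \left(- \frac{1}{287}\right) = - \frac{353}{287}$)
$d{\left(P,j \right)} = P - 2 j \left(P + \frac{1}{-270 + P}\right)$ ($d{\left(P,j \right)} = P - \left(P + \frac{1}{-270 + P}\right) 2 j = P - 2 j \left(P + \frac{1}{-270 + P}\right)$)
$W{\left(s \right)} = \frac{424}{3}$ ($W{\left(s \right)} = -8 + \frac{1}{3} \cdot 448 = -8 + \frac{448}{3} = \frac{424}{3}$)
$d{\left(353,246 \right)} + \left(W{\left(-119 \right)} + F{\left(410,-35 \right)}\right) = \frac{353^{2} - 95310 - 492 - 492 \cdot 353^{2} + 540 \cdot 353 \cdot 246}{-270 + 353} + \left(\frac{424}{3} - \frac{353}{287}\right) = \frac{124609 - 95310 - 492 - 492 \cdot 124609 + 46892520}{83} + \frac{120629}{861} = \frac{124609 - 95310 - 492 - 61307628 + 46892520}{83} + \frac{120629}{861} = \frac{1}{83} \left(-14386301\right) + \frac{120629}{861} = - \frac{14386301}{83} + \frac{120629}{861} = - \frac{12376592954}{71463}$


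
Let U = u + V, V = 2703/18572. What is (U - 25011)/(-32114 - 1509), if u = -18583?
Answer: 809625065/624446356 ≈ 1.2965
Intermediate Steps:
V = 2703/18572 (V = 2703*(1/18572) = 2703/18572 ≈ 0.14554)
U = -345120773/18572 (U = -18583 + 2703/18572 = -345120773/18572 ≈ -18583.)
(U - 25011)/(-32114 - 1509) = (-345120773/18572 - 25011)/(-32114 - 1509) = -809625065/18572/(-33623) = -809625065/18572*(-1/33623) = 809625065/624446356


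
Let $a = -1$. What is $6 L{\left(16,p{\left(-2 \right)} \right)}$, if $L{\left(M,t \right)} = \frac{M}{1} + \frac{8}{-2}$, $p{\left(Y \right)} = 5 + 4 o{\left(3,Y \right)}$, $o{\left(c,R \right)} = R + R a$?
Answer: $72$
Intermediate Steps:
$o{\left(c,R \right)} = 0$ ($o{\left(c,R \right)} = R + R \left(-1\right) = R - R = 0$)
$p{\left(Y \right)} = 5$ ($p{\left(Y \right)} = 5 + 4 \cdot 0 = 5 + 0 = 5$)
$L{\left(M,t \right)} = -4 + M$ ($L{\left(M,t \right)} = M 1 + 8 \left(- \frac{1}{2}\right) = M - 4 = -4 + M$)
$6 L{\left(16,p{\left(-2 \right)} \right)} = 6 \left(-4 + 16\right) = 6 \cdot 12 = 72$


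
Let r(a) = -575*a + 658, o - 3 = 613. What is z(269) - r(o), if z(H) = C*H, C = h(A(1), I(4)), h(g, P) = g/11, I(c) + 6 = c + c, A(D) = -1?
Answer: 3888693/11 ≈ 3.5352e+5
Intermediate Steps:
I(c) = -6 + 2*c (I(c) = -6 + (c + c) = -6 + 2*c)
o = 616 (o = 3 + 613 = 616)
h(g, P) = g/11 (h(g, P) = g*(1/11) = g/11)
r(a) = 658 - 575*a
C = -1/11 (C = (1/11)*(-1) = -1/11 ≈ -0.090909)
z(H) = -H/11
z(269) - r(o) = -1/11*269 - (658 - 575*616) = -269/11 - (658 - 354200) = -269/11 - 1*(-353542) = -269/11 + 353542 = 3888693/11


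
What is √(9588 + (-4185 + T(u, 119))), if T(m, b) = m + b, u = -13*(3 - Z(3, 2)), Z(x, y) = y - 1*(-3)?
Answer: 2*√1387 ≈ 74.485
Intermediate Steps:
Z(x, y) = 3 + y (Z(x, y) = y + 3 = 3 + y)
u = 26 (u = -13*(3 - (3 + 2)) = -13*(3 - 1*5) = -13*(3 - 5) = -13*(-2) = 26)
T(m, b) = b + m
√(9588 + (-4185 + T(u, 119))) = √(9588 + (-4185 + (119 + 26))) = √(9588 + (-4185 + 145)) = √(9588 - 4040) = √5548 = 2*√1387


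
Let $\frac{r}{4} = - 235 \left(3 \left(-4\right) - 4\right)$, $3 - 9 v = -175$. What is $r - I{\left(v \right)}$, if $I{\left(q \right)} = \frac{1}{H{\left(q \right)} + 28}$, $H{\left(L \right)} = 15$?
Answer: $\frac{646719}{43} \approx 15040.0$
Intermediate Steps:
$v = \frac{178}{9}$ ($v = \frac{1}{3} - - \frac{175}{9} = \frac{1}{3} + \frac{175}{9} = \frac{178}{9} \approx 19.778$)
$I{\left(q \right)} = \frac{1}{43}$ ($I{\left(q \right)} = \frac{1}{15 + 28} = \frac{1}{43}$)
$r = 15040$ ($r = 4 \left(- 235 \left(3 \left(-4\right) - 4\right)\right) = 4 \left(- 235 \left(-12 - 4\right)\right) = 4 \left(\left(-235\right) \left(-16\right)\right) = 4 \cdot 3760 = 15040$)
$r - I{\left(v \right)} = 15040 - \frac{1}{43} = \frac{646719}{43}$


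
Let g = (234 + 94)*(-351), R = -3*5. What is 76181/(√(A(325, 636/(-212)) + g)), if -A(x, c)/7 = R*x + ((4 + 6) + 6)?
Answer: -76181*I*√81115/81115 ≈ -267.48*I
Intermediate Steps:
R = -15
A(x, c) = -112 + 105*x (A(x, c) = -7*(-15*x + ((4 + 6) + 6)) = -7*(-15*x + (10 + 6)) = -7*(-15*x + 16) = -7*(16 - 15*x) = -112 + 105*x)
g = -115128 (g = 328*(-351) = -115128)
76181/(√(A(325, 636/(-212)) + g)) = 76181/(√((-112 + 105*325) - 115128)) = 76181/(√((-112 + 34125) - 115128)) = 76181/(√(34013 - 115128)) = 76181/(√(-81115)) = 76181/((I*√81115)) = 76181*(-I*√81115/81115) = -76181*I*√81115/81115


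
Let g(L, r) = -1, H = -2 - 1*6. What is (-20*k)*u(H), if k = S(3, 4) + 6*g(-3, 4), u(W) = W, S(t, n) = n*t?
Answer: 960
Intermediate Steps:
H = -8 (H = -2 - 6 = -8)
k = 6 (k = 4*3 + 6*(-1) = 12 - 6 = 6)
(-20*k)*u(H) = -20*6*(-8) = -120*(-8) = 960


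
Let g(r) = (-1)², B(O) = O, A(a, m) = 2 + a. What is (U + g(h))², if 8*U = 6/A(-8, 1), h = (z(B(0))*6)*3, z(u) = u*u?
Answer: 49/64 ≈ 0.76563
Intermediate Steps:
z(u) = u²
h = 0 (h = (0²*6)*3 = (0*6)*3 = 0*3 = 0)
g(r) = 1
U = -⅛ (U = (6/(2 - 8))/8 = (6/(-6))/8 = (6*(-⅙))/8 = (⅛)*(-1) = -⅛ ≈ -0.12500)
(U + g(h))² = (-⅛ + 1)² = (7/8)² = 49/64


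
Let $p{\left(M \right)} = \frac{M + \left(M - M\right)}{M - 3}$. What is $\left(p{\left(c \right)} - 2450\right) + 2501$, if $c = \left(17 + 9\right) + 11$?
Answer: $\frac{1771}{34} \approx 52.088$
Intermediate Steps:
$c = 37$ ($c = 26 + 11 = 37$)
$p{\left(M \right)} = \frac{M}{-3 + M}$ ($p{\left(M \right)} = \frac{M + 0}{-3 + M} = \frac{M}{-3 + M}$)
$\left(p{\left(c \right)} - 2450\right) + 2501 = \left(\frac{37}{-3 + 37} - 2450\right) + 2501 = \left(\frac{37}{34} - 2450\right) + 2501 = - \frac{83263}{34} + 2501 = \frac{1771}{34}$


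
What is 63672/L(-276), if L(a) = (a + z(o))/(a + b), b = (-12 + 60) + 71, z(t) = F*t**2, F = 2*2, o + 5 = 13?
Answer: 2499126/5 ≈ 4.9983e+5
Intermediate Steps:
o = 8 (o = -5 + 13 = 8)
F = 4
z(t) = 4*t**2
b = 119 (b = 48 + 71 = 119)
L(a) = (256 + a)/(119 + a) (L(a) = (a + 4*8**2)/(a + 119) = (a + 4*64)/(119 + a) = (a + 256)/(119 + a) = (256 + a)/(119 + a))
63672/L(-276) = 63672/(((256 - 276)/(119 - 276))) = 63672/((-20/(-157))) = 63672/((-1/157*(-20))) = 63672/(20/157) = 63672*(157/20) = 2499126/5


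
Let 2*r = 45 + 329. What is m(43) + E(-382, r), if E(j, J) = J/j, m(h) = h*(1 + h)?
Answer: 722557/382 ≈ 1891.5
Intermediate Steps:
r = 187 (r = (45 + 329)/2 = (½)*374 = 187)
m(43) + E(-382, r) = 43*(1 + 43) + 187/(-382) = 43*44 + 187*(-1/382) = 1892 - 187/382 = 722557/382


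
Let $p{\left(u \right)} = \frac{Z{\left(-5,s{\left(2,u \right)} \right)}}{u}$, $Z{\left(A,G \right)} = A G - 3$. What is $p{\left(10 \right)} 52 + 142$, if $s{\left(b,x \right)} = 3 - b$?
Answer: $\frac{502}{5} \approx 100.4$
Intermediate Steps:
$Z{\left(A,G \right)} = -3 + A G$
$p{\left(u \right)} = - \frac{8}{u}$ ($p{\left(u \right)} = \frac{-3 - 5 \left(3 - 2\right)}{u} = \frac{-3 - 5}{u} = - \frac{8}{u}$)
$p{\left(10 \right)} 52 + 142 = - \frac{8}{10} \cdot 52 + 142 = \left(-8\right) \frac{1}{10} \cdot 52 + 142 = \left(- \frac{4}{5}\right) 52 + 142 = - \frac{208}{5} + 142 = \frac{502}{5}$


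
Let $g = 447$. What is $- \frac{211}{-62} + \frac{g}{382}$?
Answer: $\frac{27079}{5921} \approx 4.5734$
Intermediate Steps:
$- \frac{211}{-62} + \frac{g}{382} = - \frac{211}{-62} + \frac{447}{382} = \left(-211\right) \left(- \frac{1}{62}\right) + 447 \cdot \frac{1}{382} = \frac{211}{62} + \frac{447}{382} = \frac{27079}{5921}$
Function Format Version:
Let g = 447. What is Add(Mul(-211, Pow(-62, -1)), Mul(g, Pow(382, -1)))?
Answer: Rational(27079, 5921) ≈ 4.5734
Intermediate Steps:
Add(Mul(-211, Pow(-62, -1)), Mul(g, Pow(382, -1))) = Add(Mul(-211, Pow(-62, -1)), Mul(447, Pow(382, -1))) = Add(Mul(-211, Rational(-1, 62)), Mul(447, Rational(1, 382))) = Add(Rational(211, 62), Rational(447, 382)) = Rational(27079, 5921)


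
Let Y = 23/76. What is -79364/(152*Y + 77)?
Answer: -79364/123 ≈ -645.24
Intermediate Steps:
Y = 23/76 (Y = 23*(1/76) = 23/76 ≈ 0.30263)
-79364/(152*Y + 77) = -79364/(152*(23/76) + 77) = -79364/(46 + 77) = -79364/123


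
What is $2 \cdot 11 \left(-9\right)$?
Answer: $-198$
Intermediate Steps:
$2 \cdot 11 \left(-9\right) = 22 \left(-9\right) = -198$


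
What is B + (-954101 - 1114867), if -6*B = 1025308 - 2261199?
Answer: -11177917/6 ≈ -1.8630e+6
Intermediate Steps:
B = 1235891/6 (B = -(1025308 - 2261199)/6 = -⅙*(-1235891) = 1235891/6 ≈ 2.0598e+5)
B + (-954101 - 1114867) = 1235891/6 + (-954101 - 1114867) = 1235891/6 - 2068968 = -11177917/6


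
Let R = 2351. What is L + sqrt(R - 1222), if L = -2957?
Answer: -2957 + sqrt(1129) ≈ -2923.4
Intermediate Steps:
L + sqrt(R - 1222) = -2957 + sqrt(2351 - 1222) = -2957 + sqrt(1129)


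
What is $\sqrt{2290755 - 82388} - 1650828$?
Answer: $-1650828 + \sqrt{2208367} \approx -1.6493 \cdot 10^{6}$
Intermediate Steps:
$\sqrt{2290755 - 82388} - 1650828 = \sqrt{2208367} - 1650828 = -1650828 + \sqrt{2208367}$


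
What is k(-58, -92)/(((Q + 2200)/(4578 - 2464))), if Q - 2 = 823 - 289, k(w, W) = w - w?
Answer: 0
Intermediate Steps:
k(w, W) = 0
Q = 536 (Q = 2 + (823 - 289) = 2 + 534 = 536)
k(-58, -92)/(((Q + 2200)/(4578 - 2464))) = 0/(((536 + 2200)/(4578 - 2464))) = 0/((2736/2114)) = 0/((2736*(1/2114))) = 0/(1368/1057) = 0*(1057/1368) = 0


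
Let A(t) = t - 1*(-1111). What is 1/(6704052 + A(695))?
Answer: 1/6705858 ≈ 1.4912e-7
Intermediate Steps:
A(t) = 1111 + t (A(t) = t + 1111 = 1111 + t)
1/(6704052 + A(695)) = 1/(6704052 + (1111 + 695)) = 1/(6704052 + 1806) = 1/6705858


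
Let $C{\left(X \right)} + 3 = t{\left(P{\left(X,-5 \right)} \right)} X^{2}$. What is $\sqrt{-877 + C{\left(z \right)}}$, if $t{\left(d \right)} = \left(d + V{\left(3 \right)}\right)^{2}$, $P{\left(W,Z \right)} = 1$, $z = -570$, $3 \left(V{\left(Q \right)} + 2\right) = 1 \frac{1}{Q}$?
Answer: $\frac{4 \sqrt{143905}}{3} \approx 505.8$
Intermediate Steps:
$V{\left(Q \right)} = -2 + \frac{1}{3 Q}$ ($V{\left(Q \right)} = -2 + \frac{1 \frac{1}{Q}}{3} = -2 + \frac{1}{3 Q}$)
$t{\left(d \right)} = \left(- \frac{17}{9} + d\right)^{2}$ ($t{\left(d \right)} = \left(d - \left(2 - \frac{1}{3 \cdot 3}\right)\right)^{2} = \left(d + \left(-2 + \frac{1}{3} \cdot \frac{1}{3}\right)\right)^{2} = \left(d + \left(-2 + \frac{1}{9}\right)\right)^{2} = \left(d - \frac{17}{9}\right)^{2} = \left(- \frac{17}{9} + d\right)^{2}$)
$C{\left(X \right)} = -3 + \frac{64 X^{2}}{81}$ ($C{\left(X \right)} = -3 + \frac{\left(-17 + 9 \cdot 1\right)^{2}}{81} X^{2} = -3 + \frac{\left(-17 + 9\right)^{2}}{81} X^{2} = -3 + \frac{\left(-8\right)^{2}}{81} X^{2} = -3 + \frac{1}{81} \cdot 64 X^{2} = -3 + \frac{64 X^{2}}{81}$)
$\sqrt{-877 + C{\left(z \right)}} = \sqrt{-877 - \left(3 - \frac{64 \left(-570\right)^{2}}{81}\right)} = \sqrt{-877 + \left(-3 + \frac{64}{81} \cdot 324900\right)} = \sqrt{-877 + \left(-3 + \frac{2310400}{9}\right)} = \sqrt{-877 + \frac{2310373}{9}} = \sqrt{\frac{2302480}{9}} = \frac{4 \sqrt{143905}}{3}$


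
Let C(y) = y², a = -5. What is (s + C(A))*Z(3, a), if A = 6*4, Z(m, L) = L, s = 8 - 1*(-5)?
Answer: -2945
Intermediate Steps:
s = 13 (s = 8 + 5 = 13)
A = 24
(s + C(A))*Z(3, a) = (13 + 24²)*(-5) = (13 + 576)*(-5) = 589*(-5) = -2945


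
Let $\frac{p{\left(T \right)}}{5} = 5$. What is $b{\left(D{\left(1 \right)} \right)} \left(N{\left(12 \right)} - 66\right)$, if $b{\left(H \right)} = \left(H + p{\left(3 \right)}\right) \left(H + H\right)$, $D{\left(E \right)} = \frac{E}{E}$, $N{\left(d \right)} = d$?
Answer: $-2808$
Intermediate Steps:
$p{\left(T \right)} = 25$ ($p{\left(T \right)} = 5 \cdot 5 = 25$)
$D{\left(E \right)} = 1$
$b{\left(H \right)} = 2 H \left(25 + H\right)$ ($b{\left(H \right)} = \left(H + 25\right) \left(H + H\right) = \left(25 + H\right) 2 H = 2 H \left(25 + H\right)$)
$b{\left(D{\left(1 \right)} \right)} \left(N{\left(12 \right)} - 66\right) = 2 \cdot 1 \left(25 + 1\right) \left(12 - 66\right) = 2 \cdot 1 \cdot 26 \left(-54\right) = 52 \left(-54\right) = -2808$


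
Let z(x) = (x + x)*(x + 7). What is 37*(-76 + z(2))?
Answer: -1480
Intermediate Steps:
z(x) = 2*x*(7 + x) (z(x) = (2*x)*(7 + x) = 2*x*(7 + x))
37*(-76 + z(2)) = 37*(-76 + 2*2*(7 + 2)) = 37*(-76 + 2*2*9) = 37*(-76 + 36) = 37*(-40) = -1480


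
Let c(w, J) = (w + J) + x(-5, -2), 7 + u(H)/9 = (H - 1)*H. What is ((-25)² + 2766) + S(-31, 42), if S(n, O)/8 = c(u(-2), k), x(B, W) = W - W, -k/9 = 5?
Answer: 2959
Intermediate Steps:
k = -45 (k = -9*5 = -45)
x(B, W) = 0
u(H) = -63 + 9*H*(-1 + H) (u(H) = -63 + 9*((H - 1)*H) = -63 + 9*((-1 + H)*H) = -63 + 9*(H*(-1 + H)) = -63 + 9*H*(-1 + H))
c(w, J) = J + w (c(w, J) = (w + J) + 0 = (J + w) + 0 = J + w)
S(n, O) = -432 (S(n, O) = 8*(-45 + (-63 - 9*(-2) + 9*(-2)²)) = 8*(-45 + (-63 + 18 + 9*4)) = 8*(-45 + (-63 + 18 + 36)) = 8*(-45 - 9) = 8*(-54) = -432)
((-25)² + 2766) + S(-31, 42) = ((-25)² + 2766) - 432 = (625 + 2766) - 432 = 3391 - 432 = 2959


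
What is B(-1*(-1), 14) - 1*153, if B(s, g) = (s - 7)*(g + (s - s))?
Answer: -237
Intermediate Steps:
B(s, g) = g*(-7 + s) (B(s, g) = (-7 + s)*(g + 0) = (-7 + s)*g = g*(-7 + s))
B(-1*(-1), 14) - 1*153 = 14*(-7 - 1*(-1)) - 1*153 = 14*(-7 + 1) - 153 = 14*(-6) - 153 = -84 - 153 = -237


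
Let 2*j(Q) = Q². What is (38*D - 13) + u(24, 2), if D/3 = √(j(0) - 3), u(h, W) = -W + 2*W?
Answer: -11 + 114*I*√3 ≈ -11.0 + 197.45*I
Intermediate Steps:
j(Q) = Q²/2
u(h, W) = W
D = 3*I*√3 (D = 3*√((½)*0² - 3) = 3*√((½)*0 - 3) = 3*√(0 - 3) = 3*√(-3) = 3*(I*√3) = 3*I*√3 ≈ 5.1962*I)
(38*D - 13) + u(24, 2) = (38*(3*I*√3) - 13) + 2 = (114*I*√3 - 13) + 2 = (-13 + 114*I*√3) + 2 = -11 + 114*I*√3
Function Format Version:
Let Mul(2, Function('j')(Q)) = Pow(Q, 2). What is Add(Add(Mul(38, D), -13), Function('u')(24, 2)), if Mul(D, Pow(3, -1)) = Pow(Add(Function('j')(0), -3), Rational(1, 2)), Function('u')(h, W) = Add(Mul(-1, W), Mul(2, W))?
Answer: Add(-11, Mul(114, I, Pow(3, Rational(1, 2)))) ≈ Add(-11.000, Mul(197.45, I))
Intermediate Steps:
Function('j')(Q) = Mul(Rational(1, 2), Pow(Q, 2))
Function('u')(h, W) = W
D = Mul(3, I, Pow(3, Rational(1, 2))) (D = Mul(3, Pow(Add(Mul(Rational(1, 2), Pow(0, 2)), -3), Rational(1, 2))) = Mul(3, Pow(Add(Mul(Rational(1, 2), 0), -3), Rational(1, 2))) = Mul(3, Pow(Add(0, -3), Rational(1, 2))) = Mul(3, Pow(-3, Rational(1, 2))) = Mul(3, Mul(I, Pow(3, Rational(1, 2)))) = Mul(3, I, Pow(3, Rational(1, 2))) ≈ Mul(5.1962, I))
Add(Add(Mul(38, D), -13), Function('u')(24, 2)) = Add(Add(Mul(38, Mul(3, I, Pow(3, Rational(1, 2)))), -13), 2) = Add(Add(Mul(114, I, Pow(3, Rational(1, 2))), -13), 2) = Add(Add(-13, Mul(114, I, Pow(3, Rational(1, 2)))), 2) = Add(-11, Mul(114, I, Pow(3, Rational(1, 2))))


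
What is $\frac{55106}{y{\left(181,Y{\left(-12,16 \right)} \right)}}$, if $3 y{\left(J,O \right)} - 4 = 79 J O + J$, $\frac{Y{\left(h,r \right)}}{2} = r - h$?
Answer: $\frac{165318}{800929} \approx 0.20641$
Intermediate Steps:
$Y{\left(h,r \right)} = - 2 h + 2 r$ ($Y{\left(h,r \right)} = 2 \left(r - h\right) = - 2 h + 2 r$)
$y{\left(J,O \right)} = \frac{4}{3} + \frac{J}{3} + \frac{79 J O}{3}$ ($y{\left(J,O \right)} = \frac{4}{3} + \frac{79 J O + J}{3} = \frac{4}{3} + \frac{J + 79 J O}{3} = \frac{4}{3} + \left(\frac{J}{3} + \frac{79 J O}{3}\right) = \frac{4}{3} + \frac{J}{3} + \frac{79 J O}{3}$)
$\frac{55106}{y{\left(181,Y{\left(-12,16 \right)} \right)}} = \frac{55106}{\frac{4}{3} + \frac{1}{3} \cdot 181 + \frac{79}{3} \cdot 181 \left(\left(-2\right) \left(-12\right) + 2 \cdot 16\right)} = \frac{55106}{\frac{4}{3} + \frac{181}{3} + \frac{79}{3} \cdot 181 \left(24 + 32\right)} = \frac{55106}{\frac{4}{3} + \frac{181}{3} + \frac{79}{3} \cdot 181 \cdot 56} = \frac{55106}{\frac{4}{3} + \frac{181}{3} + \frac{800744}{3}} = \frac{55106}{\frac{800929}{3}} = 55106 \cdot \frac{3}{800929} = \frac{165318}{800929}$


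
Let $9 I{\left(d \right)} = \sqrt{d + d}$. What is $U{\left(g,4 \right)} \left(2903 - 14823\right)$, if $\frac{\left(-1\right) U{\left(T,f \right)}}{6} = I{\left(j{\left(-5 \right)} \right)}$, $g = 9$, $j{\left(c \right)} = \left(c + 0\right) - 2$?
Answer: $\frac{23840 i \sqrt{14}}{3} \approx 29734.0 i$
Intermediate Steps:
$j{\left(c \right)} = -2 + c$ ($j{\left(c \right)} = c - 2 = -2 + c$)
$I{\left(d \right)} = \frac{\sqrt{2} \sqrt{d}}{9}$ ($I{\left(d \right)} = \frac{\sqrt{d + d}}{9} = \frac{\sqrt{2 d}}{9} = \frac{\sqrt{2} \sqrt{d}}{9}$)
$U{\left(T,f \right)} = - \frac{2 i \sqrt{14}}{3}$ ($U{\left(T,f \right)} = - 6 \frac{\sqrt{2} \sqrt{-2 - 5}}{9} = - 6 \frac{\sqrt{2} \sqrt{-7}}{9} = - 6 \frac{\sqrt{2} i \sqrt{7}}{9} = - 6 \frac{i \sqrt{14}}{9} = - \frac{2 i \sqrt{14}}{3}$)
$U{\left(g,4 \right)} \left(2903 - 14823\right) = - \frac{2 i \sqrt{14}}{3} \left(2903 - 14823\right) = - \frac{2 i \sqrt{14}}{3} \left(-11920\right) = \frac{23840 i \sqrt{14}}{3}$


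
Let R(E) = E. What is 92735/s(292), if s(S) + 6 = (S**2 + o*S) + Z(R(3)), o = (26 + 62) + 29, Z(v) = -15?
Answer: 92735/119407 ≈ 0.77663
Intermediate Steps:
o = 117 (o = 88 + 29 = 117)
s(S) = -21 + S**2 + 117*S (s(S) = -6 + ((S**2 + 117*S) - 15) = -6 + (-15 + S**2 + 117*S) = -21 + S**2 + 117*S)
92735/s(292) = 92735/(-21 + 292**2 + 117*292) = 92735/(-21 + 85264 + 34164) = 92735/119407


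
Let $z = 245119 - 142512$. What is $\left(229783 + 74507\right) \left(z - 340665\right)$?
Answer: $-72438668820$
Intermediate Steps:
$z = 102607$
$\left(229783 + 74507\right) \left(z - 340665\right) = \left(229783 + 74507\right) \left(102607 - 340665\right) = 304290 \left(-238058\right) = -72438668820$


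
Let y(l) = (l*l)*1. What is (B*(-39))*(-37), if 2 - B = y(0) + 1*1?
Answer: 1443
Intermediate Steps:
y(l) = l**2 (y(l) = l**2*1 = l**2)
B = 1 (B = 2 - (0**2 + 1*1) = 2 - (0 + 1) = 2 - 1*1 = 2 - 1 = 1)
(B*(-39))*(-37) = (1*(-39))*(-37) = -39*(-37) = 1443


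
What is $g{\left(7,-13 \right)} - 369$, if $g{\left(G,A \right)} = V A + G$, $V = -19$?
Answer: $-115$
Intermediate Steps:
$g{\left(G,A \right)} = G - 19 A$ ($g{\left(G,A \right)} = - 19 A + G = G - 19 A$)
$g{\left(7,-13 \right)} - 369 = \left(7 - -247\right) - 369 = \left(7 + 247\right) - 369 = 254 - 369 = -115$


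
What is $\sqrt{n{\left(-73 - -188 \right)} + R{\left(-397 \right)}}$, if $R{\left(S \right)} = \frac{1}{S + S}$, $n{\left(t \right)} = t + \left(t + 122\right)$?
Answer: $\frac{\sqrt{221912678}}{794} \approx 18.762$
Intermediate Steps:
$n{\left(t \right)} = 122 + 2 t$ ($n{\left(t \right)} = t + \left(122 + t\right) = 122 + 2 t$)
$R{\left(S \right)} = \frac{1}{2 S}$
$\sqrt{n{\left(-73 - -188 \right)} + R{\left(-397 \right)}} = \sqrt{\left(122 + 2 \left(-73 - -188\right)\right) + \frac{1}{2 \left(-397\right)}} = \sqrt{\left(122 + 2 \left(-73 + 188\right)\right) + \frac{1}{2} \left(- \frac{1}{397}\right)} = \sqrt{\left(122 + 2 \cdot 115\right) - \frac{1}{794}} = \sqrt{\left(122 + 230\right) - \frac{1}{794}} = \sqrt{352 - \frac{1}{794}} = \sqrt{\frac{279487}{794}} = \frac{\sqrt{221912678}}{794}$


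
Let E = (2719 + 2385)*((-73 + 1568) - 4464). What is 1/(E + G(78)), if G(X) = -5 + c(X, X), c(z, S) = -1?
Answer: -1/15153782 ≈ -6.5990e-8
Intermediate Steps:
G(X) = -6 (G(X) = -5 - 1 = -6)
E = -15153776 (E = 5104*(1495 - 4464) = 5104*(-2969) = -15153776)
1/(E + G(78)) = 1/(-15153776 - 6) = 1/(-15153782) = -1/15153782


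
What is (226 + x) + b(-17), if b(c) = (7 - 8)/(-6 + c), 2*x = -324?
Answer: 1473/23 ≈ 64.043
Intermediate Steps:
x = -162 (x = (1/2)*(-324) = -162)
b(c) = -1/(-6 + c)
(226 + x) + b(-17) = (226 - 162) - 1/(-6 - 17) = 64 - 1/(-23) = 64 - 1*(-1/23) = 64 + 1/23 = 1473/23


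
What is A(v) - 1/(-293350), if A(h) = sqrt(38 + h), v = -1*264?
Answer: 1/293350 + I*sqrt(226) ≈ 3.4089e-6 + 15.033*I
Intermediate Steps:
v = -264
A(v) - 1/(-293350) = sqrt(38 - 264) - 1/(-293350) = sqrt(-226) - 1*(-1/293350) = I*sqrt(226) + 1/293350 = 1/293350 + I*sqrt(226)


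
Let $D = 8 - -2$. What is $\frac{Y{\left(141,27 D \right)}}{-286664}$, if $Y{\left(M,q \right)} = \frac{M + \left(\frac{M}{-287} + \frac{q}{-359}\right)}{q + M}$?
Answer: $- \frac{599981}{505801463993} \approx -1.1862 \cdot 10^{-6}$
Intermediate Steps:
$D = 10$ ($D = 8 + 2 = 10$)
$Y{\left(M,q \right)} = \frac{- \frac{q}{359} + \frac{286 M}{287}}{M + q}$ ($Y{\left(M,q \right)} = \frac{M + \left(M \left(- \frac{1}{287}\right) + q \left(- \frac{1}{359}\right)\right)}{M + q} = \frac{M - \left(\frac{M}{287} + \frac{q}{359}\right)}{M + q} = \frac{- \frac{q}{359} + \frac{286 M}{287}}{M + q}$)
$\frac{Y{\left(141,27 D \right)}}{-286664} = \frac{\frac{1}{141 + 27 \cdot 10} \left(- \frac{27 \cdot 10}{359} + \frac{286}{287} \cdot 141\right)}{-286664} = \frac{\left(- \frac{1}{359}\right) 270 + \frac{40326}{287}}{141 + 270} \left(- \frac{1}{286664}\right) = \frac{- \frac{270}{359} + \frac{40326}{287}}{411} \left(- \frac{1}{286664}\right) = \frac{1}{411} \cdot \frac{14399544}{103033} \left(- \frac{1}{286664}\right) = \frac{4799848}{14115521} \left(- \frac{1}{286664}\right) = - \frac{599981}{505801463993}$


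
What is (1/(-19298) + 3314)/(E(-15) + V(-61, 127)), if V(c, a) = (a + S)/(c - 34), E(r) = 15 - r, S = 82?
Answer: 319767855/2682422 ≈ 119.21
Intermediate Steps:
V(c, a) = (82 + a)/(-34 + c) (V(c, a) = (a + 82)/(c - 34) = (82 + a)/(-34 + c))
(1/(-19298) + 3314)/(E(-15) + V(-61, 127)) = (1/(-19298) + 3314)/((15 - 1*(-15)) + (82 + 127)/(-34 - 61)) = (-1/19298 + 3314)/((15 + 15) + 209/(-95)) = 63953571/(19298*(30 - 1/95*209)) = 63953571/(19298*(30 - 11/5)) = 63953571/(19298*(139/5)) = (63953571/19298)*(5/139) = 319767855/2682422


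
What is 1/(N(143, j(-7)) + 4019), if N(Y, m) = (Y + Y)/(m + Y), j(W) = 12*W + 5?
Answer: 32/128751 ≈ 0.00024854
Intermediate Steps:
j(W) = 5 + 12*W
N(Y, m) = 2*Y/(Y + m) (N(Y, m) = (2*Y)/(Y + m) = 2*Y/(Y + m))
1/(N(143, j(-7)) + 4019) = 1/(2*143/(143 + (5 + 12*(-7))) + 4019) = 1/(2*143/(143 + (5 - 84)) + 4019) = 1/(2*143/(143 - 79) + 4019) = 1/(2*143/64 + 4019) = 1/(2*143*(1/64) + 4019) = 1/(143/32 + 4019) = 1/(128751/32) = 32/128751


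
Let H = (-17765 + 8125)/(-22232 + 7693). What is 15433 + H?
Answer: 224390027/14539 ≈ 15434.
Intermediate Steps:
H = 9640/14539 (H = -9640/(-14539) = -9640*(-1/14539) = 9640/14539 ≈ 0.66304)
15433 + H = 15433 + 9640/14539 = 224390027/14539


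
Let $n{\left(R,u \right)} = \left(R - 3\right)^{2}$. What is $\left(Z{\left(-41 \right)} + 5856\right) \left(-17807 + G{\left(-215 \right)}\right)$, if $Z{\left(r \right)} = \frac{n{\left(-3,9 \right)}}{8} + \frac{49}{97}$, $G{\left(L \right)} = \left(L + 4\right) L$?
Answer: $\frac{15667205265}{97} \approx 1.6152 \cdot 10^{8}$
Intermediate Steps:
$n{\left(R,u \right)} = \left(-3 + R\right)^{2}$
$G{\left(L \right)} = L \left(4 + L\right)$ ($G{\left(L \right)} = \left(4 + L\right) L = L \left(4 + L\right)$)
$Z{\left(r \right)} = \frac{971}{194}$ ($Z{\left(r \right)} = \frac{\left(-3 - 3\right)^{2}}{8} + \frac{49}{97} = \left(-6\right)^{2} \cdot \frac{1}{8} + 49 \cdot \frac{1}{97} = 36 \cdot \frac{1}{8} + \frac{49}{97} = \frac{9}{2} + \frac{49}{97} = \frac{971}{194}$)
$\left(Z{\left(-41 \right)} + 5856\right) \left(-17807 + G{\left(-215 \right)}\right) = \left(\frac{971}{194} + 5856\right) \left(-17807 - 215 \left(4 - 215\right)\right) = \frac{1137035 \left(-17807 - -45365\right)}{194} = \frac{1137035 \left(-17807 + 45365\right)}{194} = \frac{1137035}{194} \cdot 27558 = \frac{15667205265}{97}$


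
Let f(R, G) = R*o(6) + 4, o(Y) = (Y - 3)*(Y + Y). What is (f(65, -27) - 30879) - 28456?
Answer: -56991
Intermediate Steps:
o(Y) = 2*Y*(-3 + Y) (o(Y) = (-3 + Y)*(2*Y) = 2*Y*(-3 + Y))
f(R, G) = 4 + 36*R (f(R, G) = R*(2*6*(-3 + 6)) + 4 = R*(2*6*3) + 4 = R*36 + 4 = 36*R + 4 = 4 + 36*R)
(f(65, -27) - 30879) - 28456 = ((4 + 36*65) - 30879) - 28456 = ((4 + 2340) - 30879) - 28456 = (2344 - 30879) - 28456 = -28535 - 28456 = -56991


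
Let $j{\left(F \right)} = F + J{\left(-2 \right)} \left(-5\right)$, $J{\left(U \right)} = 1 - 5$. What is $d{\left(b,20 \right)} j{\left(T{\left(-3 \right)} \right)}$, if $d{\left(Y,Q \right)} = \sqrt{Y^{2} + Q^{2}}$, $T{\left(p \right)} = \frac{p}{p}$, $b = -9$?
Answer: $21 \sqrt{481} \approx 460.57$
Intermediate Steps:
$T{\left(p \right)} = 1$
$J{\left(U \right)} = -4$ ($J{\left(U \right)} = 1 - 5 = -4$)
$j{\left(F \right)} = 20 + F$ ($j{\left(F \right)} = F - -20 = F + 20 = 20 + F$)
$d{\left(Y,Q \right)} = \sqrt{Q^{2} + Y^{2}}$
$d{\left(b,20 \right)} j{\left(T{\left(-3 \right)} \right)} = \sqrt{20^{2} + \left(-9\right)^{2}} \left(20 + 1\right) = \sqrt{400 + 81} \cdot 21 = \sqrt{481} \cdot 21 = 21 \sqrt{481}$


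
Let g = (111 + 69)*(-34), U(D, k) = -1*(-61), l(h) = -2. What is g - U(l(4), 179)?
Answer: -6181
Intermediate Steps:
U(D, k) = 61
g = -6120 (g = 180*(-34) = -6120)
g - U(l(4), 179) = -6120 - 1*61 = -6120 - 61 = -6181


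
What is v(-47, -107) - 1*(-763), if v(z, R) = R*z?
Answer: 5792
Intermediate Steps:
v(-47, -107) - 1*(-763) = -107*(-47) - 1*(-763) = 5029 + 763 = 5792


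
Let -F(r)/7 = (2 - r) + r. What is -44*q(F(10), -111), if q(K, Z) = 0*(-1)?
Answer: 0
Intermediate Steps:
F(r) = -14 (F(r) = -7*((2 - r) + r) = -7*2 = -14)
q(K, Z) = 0
-44*q(F(10), -111) = -44*0 = 0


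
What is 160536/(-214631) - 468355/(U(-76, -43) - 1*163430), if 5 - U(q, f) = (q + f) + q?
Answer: 14863842145/7006843626 ≈ 2.1213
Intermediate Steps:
U(q, f) = 5 - f - 2*q (U(q, f) = 5 - ((q + f) + q) = 5 - ((f + q) + q) = 5 - (f + 2*q) = 5 + (-f - 2*q) = 5 - f - 2*q)
160536/(-214631) - 468355/(U(-76, -43) - 1*163430) = 160536/(-214631) - 468355/((5 - 1*(-43) - 2*(-76)) - 1*163430) = 160536*(-1/214631) - 468355/((5 + 43 + 152) - 163430) = -160536/214631 - 468355/(200 - 163430) = -160536/214631 - 468355/(-163230) = -160536/214631 - 468355*(-1/163230) = -160536/214631 + 93671/32646 = 14863842145/7006843626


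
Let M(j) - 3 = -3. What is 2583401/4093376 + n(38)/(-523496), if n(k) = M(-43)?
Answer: 2583401/4093376 ≈ 0.63112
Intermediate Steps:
M(j) = 0 (M(j) = 3 - 3 = 0)
n(k) = 0
2583401/4093376 + n(38)/(-523496) = 2583401/4093376 + 0/(-523496) = 2583401*(1/4093376) + 0*(-1/523496) = 2583401/4093376 + 0 = 2583401/4093376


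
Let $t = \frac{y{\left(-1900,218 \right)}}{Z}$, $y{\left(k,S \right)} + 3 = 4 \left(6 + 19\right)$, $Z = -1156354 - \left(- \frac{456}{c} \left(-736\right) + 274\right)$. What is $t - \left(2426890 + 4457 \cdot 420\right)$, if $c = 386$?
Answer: $- \frac{960345777114681}{223397012} \approx -4.2988 \cdot 10^{6}$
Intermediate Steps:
$Z = - \frac{223397012}{193}$ ($Z = -1156354 - \left(- \frac{456}{386} \left(-736\right) + 274\right) = -1156354 - \left(\left(-456\right) \frac{1}{386} \left(-736\right) + 274\right) = -1156354 - \left(\left(- \frac{228}{193}\right) \left(-736\right) + 274\right) = -1156354 - \left(\frac{167808}{193} + 274\right) = -1156354 - \frac{220690}{193} = - \frac{223397012}{193} \approx -1.1575 \cdot 10^{6}$)
$y{\left(k,S \right)} = 97$ ($y{\left(k,S \right)} = -3 + 4 \left(6 + 19\right) = -3 + 4 \cdot 25 = -3 + 100 = 97$)
$t = - \frac{18721}{223397012}$ ($t = \frac{97}{- \frac{223397012}{193}} = 97 \left(- \frac{193}{223397012}\right) = - \frac{18721}{223397012} \approx -8.3801 \cdot 10^{-5}$)
$t - \left(2426890 + 4457 \cdot 420\right) = - \frac{18721}{223397012} - \left(2426890 + 4457 \cdot 420\right) = - \frac{18721}{223397012} - 4298830 = - \frac{960345777114681}{223397012}$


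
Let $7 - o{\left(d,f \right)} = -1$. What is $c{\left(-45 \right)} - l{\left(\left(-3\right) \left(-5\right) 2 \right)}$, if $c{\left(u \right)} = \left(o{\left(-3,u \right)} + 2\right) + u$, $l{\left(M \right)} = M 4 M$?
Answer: $-3635$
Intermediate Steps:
$o{\left(d,f \right)} = 8$ ($o{\left(d,f \right)} = 7 - -1 = 7 + 1 = 8$)
$l{\left(M \right)} = 4 M^{2}$ ($l{\left(M \right)} = 4 M M = 4 M^{2}$)
$c{\left(u \right)} = 10 + u$ ($c{\left(u \right)} = \left(8 + 2\right) + u = 10 + u$)
$c{\left(-45 \right)} - l{\left(\left(-3\right) \left(-5\right) 2 \right)} = \left(10 - 45\right) - 4 \left(\left(-3\right) \left(-5\right) 2\right)^{2} = -35 - 4 \left(15 \cdot 2\right)^{2} = -35 - 4 \cdot 30^{2} = -35 - 4 \cdot 900 = -35 - 3600 = -3635$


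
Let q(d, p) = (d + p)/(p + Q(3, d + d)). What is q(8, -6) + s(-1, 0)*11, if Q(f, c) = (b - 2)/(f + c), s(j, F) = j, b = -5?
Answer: -1369/121 ≈ -11.314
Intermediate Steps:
Q(f, c) = -7/(c + f) (Q(f, c) = (-5 - 2)/(f + c) = -7/(c + f))
q(d, p) = (d + p)/(p - 7/(3 + 2*d)) (q(d, p) = (d + p)/(p - 7/((d + d) + 3)) = (d + p)/(p - 7/(2*d + 3)) = (d + p)/(p - 7/(3 + 2*d)))
q(8, -6) + s(-1, 0)*11 = (3 + 2*8)*(8 - 6)/(-7 - 6*(3 + 2*8)) - 1*11 = (3 + 16)*2/(-7 - 6*(3 + 16)) - 11 = 19*2/(-7 - 6*19) - 11 = 19*2/(-7 - 114) - 11 = 19*2/(-121) - 11 = -1/121*19*2 - 11 = -38/121 - 11 = -1369/121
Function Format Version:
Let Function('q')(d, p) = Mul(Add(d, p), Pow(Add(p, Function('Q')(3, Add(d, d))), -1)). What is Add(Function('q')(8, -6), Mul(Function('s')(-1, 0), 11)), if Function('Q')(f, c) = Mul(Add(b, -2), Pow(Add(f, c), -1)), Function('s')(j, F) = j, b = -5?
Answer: Rational(-1369, 121) ≈ -11.314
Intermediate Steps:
Function('Q')(f, c) = Mul(-7, Pow(Add(c, f), -1)) (Function('Q')(f, c) = Mul(Add(-5, -2), Pow(Add(f, c), -1)) = Mul(-7, Pow(Add(c, f), -1)))
Function('q')(d, p) = Mul(Pow(Add(p, Mul(-7, Pow(Add(3, Mul(2, d)), -1))), -1), Add(d, p)) (Function('q')(d, p) = Mul(Add(d, p), Pow(Add(p, Mul(-7, Pow(Add(Add(d, d), 3), -1))), -1)) = Mul(Add(d, p), Pow(Add(p, Mul(-7, Pow(Add(Mul(2, d), 3), -1))), -1)) = Mul(Add(d, p), Pow(Add(p, Mul(-7, Pow(Add(3, Mul(2, d)), -1))), -1)) = Mul(Pow(Add(p, Mul(-7, Pow(Add(3, Mul(2, d)), -1))), -1), Add(d, p)))
Add(Function('q')(8, -6), Mul(Function('s')(-1, 0), 11)) = Add(Mul(Pow(Add(-7, Mul(-6, Add(3, Mul(2, 8)))), -1), Add(3, Mul(2, 8)), Add(8, -6)), Mul(-1, 11)) = Add(Mul(Pow(Add(-7, Mul(-6, Add(3, 16))), -1), Add(3, 16), 2), -11) = Add(Mul(Pow(Add(-7, Mul(-6, 19)), -1), 19, 2), -11) = Add(Mul(Pow(Add(-7, -114), -1), 19, 2), -11) = Add(Mul(Pow(-121, -1), 19, 2), -11) = Add(Mul(Rational(-1, 121), 19, 2), -11) = Add(Rational(-38, 121), -11) = Rational(-1369, 121)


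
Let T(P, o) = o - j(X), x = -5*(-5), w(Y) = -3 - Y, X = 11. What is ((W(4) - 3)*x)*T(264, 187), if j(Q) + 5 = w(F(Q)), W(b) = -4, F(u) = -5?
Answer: -33250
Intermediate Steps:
j(Q) = -3 (j(Q) = -5 + (-3 - 1*(-5)) = -5 + (-3 + 5) = -5 + 2 = -3)
x = 25
T(P, o) = 3 + o (T(P, o) = o - 1*(-3) = o + 3 = 3 + o)
((W(4) - 3)*x)*T(264, 187) = ((-4 - 3)*25)*(3 + 187) = -7*25*190 = -175*190 = -33250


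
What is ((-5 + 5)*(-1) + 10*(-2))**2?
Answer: 400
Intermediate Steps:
((-5 + 5)*(-1) + 10*(-2))**2 = (0*(-1) - 20)**2 = (0 - 20)**2 = (-20)**2 = 400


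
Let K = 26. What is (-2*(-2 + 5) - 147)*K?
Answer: -3978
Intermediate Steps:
(-2*(-2 + 5) - 147)*K = (-2*(-2 + 5) - 147)*26 = (-2*3 - 147)*26 = (-6 - 147)*26 = -153*26 = -3978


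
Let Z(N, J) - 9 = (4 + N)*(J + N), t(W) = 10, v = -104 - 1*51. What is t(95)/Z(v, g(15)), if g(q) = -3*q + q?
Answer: 5/13972 ≈ 0.00035786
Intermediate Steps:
v = -155 (v = -104 - 51 = -155)
g(q) = -2*q
Z(N, J) = 9 + (4 + N)*(J + N)
t(95)/Z(v, g(15)) = 10/(9 + (-155)**2 + 4*(-2*15) + 4*(-155) - 2*15*(-155)) = 10/(9 + 24025 + 4*(-30) - 620 - 30*(-155)) = 10/(9 + 24025 - 120 - 620 + 4650) = 10/27944 = 10*(1/27944) = 5/13972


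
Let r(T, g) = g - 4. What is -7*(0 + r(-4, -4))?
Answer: 56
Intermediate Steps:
r(T, g) = -4 + g
-7*(0 + r(-4, -4)) = -7*(0 + (-4 - 4)) = -7*(0 - 8) = -7*(-8) = 56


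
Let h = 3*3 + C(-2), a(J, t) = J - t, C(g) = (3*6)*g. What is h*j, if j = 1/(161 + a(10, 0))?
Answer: -3/19 ≈ -0.15789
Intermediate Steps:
C(g) = 18*g
j = 1/171 (j = 1/(161 + (10 - 1*0)) = 1/(161 + (10 + 0)) = 1/(161 + 10) = 1/171 ≈ 0.0058480)
h = -27 (h = 3*3 + 18*(-2) = 9 - 36 = -27)
h*j = -27*1/171 = -3/19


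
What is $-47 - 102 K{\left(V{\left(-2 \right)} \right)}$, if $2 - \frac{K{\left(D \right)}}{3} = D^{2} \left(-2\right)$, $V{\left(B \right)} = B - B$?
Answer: $-659$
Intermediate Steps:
$V{\left(B \right)} = 0$
$K{\left(D \right)} = 6 + 6 D^{2}$ ($K{\left(D \right)} = 6 - 3 D^{2} \left(-2\right) = 6 - 3 \left(- 2 D^{2}\right) = 6 + 6 D^{2}$)
$-47 - 102 K{\left(V{\left(-2 \right)} \right)} = -47 - 102 \left(6 + 6 \cdot 0^{2}\right) = -47 - 102 \left(6 + 6 \cdot 0\right) = -47 - 102 \left(6 + 0\right) = -47 - 612 = -659$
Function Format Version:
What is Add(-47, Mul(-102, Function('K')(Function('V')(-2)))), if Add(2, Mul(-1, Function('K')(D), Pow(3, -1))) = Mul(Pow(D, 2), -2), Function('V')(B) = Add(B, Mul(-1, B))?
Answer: -659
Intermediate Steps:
Function('V')(B) = 0
Function('K')(D) = Add(6, Mul(6, Pow(D, 2))) (Function('K')(D) = Add(6, Mul(-3, Mul(Pow(D, 2), -2))) = Add(6, Mul(-3, Mul(-2, Pow(D, 2)))) = Add(6, Mul(6, Pow(D, 2))))
Add(-47, Mul(-102, Function('K')(Function('V')(-2)))) = Add(-47, Mul(-102, Add(6, Mul(6, Pow(0, 2))))) = Add(-47, Mul(-102, Add(6, Mul(6, 0)))) = Add(-47, Mul(-102, Add(6, 0))) = Add(-47, Mul(-102, 6)) = Add(-47, -612) = -659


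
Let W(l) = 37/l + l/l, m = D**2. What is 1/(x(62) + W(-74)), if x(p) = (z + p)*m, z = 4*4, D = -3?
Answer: 2/1405 ≈ 0.0014235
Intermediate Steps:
z = 16
m = 9 (m = (-3)**2 = 9)
x(p) = 144 + 9*p (x(p) = (16 + p)*9 = 144 + 9*p)
W(l) = 1 + 37/l (W(l) = 37/l + 1 = 1 + 37/l)
1/(x(62) + W(-74)) = 1/((144 + 9*62) + (37 - 74)/(-74)) = 1/((144 + 558) - 1/74*(-37)) = 1/(702 + 1/2) = 1/(1405/2) = 2/1405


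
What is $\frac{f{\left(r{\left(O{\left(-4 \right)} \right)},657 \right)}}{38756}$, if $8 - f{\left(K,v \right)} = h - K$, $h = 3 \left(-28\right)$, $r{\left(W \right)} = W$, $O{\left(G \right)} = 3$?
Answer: $\frac{95}{38756} \approx 0.0024512$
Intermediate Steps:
$h = -84$
$f{\left(K,v \right)} = 92 + K$ ($f{\left(K,v \right)} = 8 - \left(-84 - K\right) = 8 + \left(84 + K\right) = 92 + K$)
$\frac{f{\left(r{\left(O{\left(-4 \right)} \right)},657 \right)}}{38756} = \frac{92 + 3}{38756} = 95 \cdot \frac{1}{38756} = \frac{95}{38756}$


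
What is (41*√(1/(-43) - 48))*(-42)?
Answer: -1722*I*√88795/43 ≈ -11933.0*I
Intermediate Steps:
(41*√(1/(-43) - 48))*(-42) = (41*√(-1/43 - 48))*(-42) = (41*√(-2065/43))*(-42) = (41*(I*√88795/43))*(-42) = (41*I*√88795/43)*(-42) = -1722*I*√88795/43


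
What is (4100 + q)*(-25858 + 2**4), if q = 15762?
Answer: -513273804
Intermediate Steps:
(4100 + q)*(-25858 + 2**4) = (4100 + 15762)*(-25858 + 2**4) = 19862*(-25858 + 16) = 19862*(-25842) = -513273804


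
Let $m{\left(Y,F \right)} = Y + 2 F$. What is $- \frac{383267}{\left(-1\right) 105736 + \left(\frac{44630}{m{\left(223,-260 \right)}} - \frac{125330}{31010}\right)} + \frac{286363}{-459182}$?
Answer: $\frac{134158170480256769}{44781567841744586} \approx 2.9958$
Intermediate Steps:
$- \frac{383267}{\left(-1\right) 105736 + \left(\frac{44630}{m{\left(223,-260 \right)}} - \frac{125330}{31010}\right)} + \frac{286363}{-459182} = - \frac{383267}{\left(-1\right) 105736 + \left(\frac{44630}{223 + 2 \left(-260\right)} - \frac{125330}{31010}\right)} + \frac{286363}{-459182} = - \frac{383267}{-105736 + \left(\frac{44630}{223 - 520} - \frac{12533}{3101}\right)} + 286363 \left(- \frac{1}{459182}\right) = - \frac{383267}{-105736 + \left(\frac{44630}{-297} - \frac{12533}{3101}\right)} - \frac{286363}{459182} = - \frac{383267}{-105736 + \left(44630 \left(- \frac{1}{297}\right) - \frac{12533}{3101}\right)} - \frac{286363}{459182} = - \frac{383267}{-105736 - \frac{142119931}{920997}} - \frac{286363}{459182} = - \frac{383267}{- \frac{97524658723}{920997}} - \frac{286363}{459182} = \left(-383267\right) \left(- \frac{920997}{97524658723}\right) - \frac{286363}{459182} = \frac{352987757199}{97524658723} - \frac{286363}{459182} = \frac{134158170480256769}{44781567841744586}$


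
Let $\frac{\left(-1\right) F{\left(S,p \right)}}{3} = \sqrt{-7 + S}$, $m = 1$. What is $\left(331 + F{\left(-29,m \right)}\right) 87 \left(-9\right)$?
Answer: $-259173 + 14094 i \approx -2.5917 \cdot 10^{5} + 14094.0 i$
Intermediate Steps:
$F{\left(S,p \right)} = - 3 \sqrt{-7 + S}$
$\left(331 + F{\left(-29,m \right)}\right) 87 \left(-9\right) = \left(331 - 3 \sqrt{-7 - 29}\right) 87 \left(-9\right) = \left(331 - 3 \sqrt{-36}\right) \left(-783\right) = \left(331 - 3 \cdot 6 i\right) \left(-783\right) = \left(331 - 18 i\right) \left(-783\right) = -259173 + 14094 i$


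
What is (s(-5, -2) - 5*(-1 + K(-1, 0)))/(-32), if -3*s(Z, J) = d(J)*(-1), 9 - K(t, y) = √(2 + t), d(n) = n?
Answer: 107/96 ≈ 1.1146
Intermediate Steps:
K(t, y) = 9 - √(2 + t)
s(Z, J) = J/3 (s(Z, J) = -J*(-1)/3 = -(-1)*J/3 = J/3)
(s(-5, -2) - 5*(-1 + K(-1, 0)))/(-32) = ((⅓)*(-2) - 5*(-1 + (9 - √(2 - 1))))/(-32) = -(-⅔ - 5*(-1 + (9 - √1)))/32 = -(-⅔ - 5*(-1 + (9 - 1*1)))/32 = -(-⅔ - 5*(-1 + (9 - 1)))/32 = -(-⅔ - 5*(-1 + 8))/32 = -(-⅔ - 5*7)/32 = -(-⅔ - 35)/32 = -1/32*(-107/3) = 107/96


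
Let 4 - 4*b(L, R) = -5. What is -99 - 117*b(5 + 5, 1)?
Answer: -1449/4 ≈ -362.25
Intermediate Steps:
b(L, R) = 9/4 (b(L, R) = 1 - ¼*(-5) = 1 + 5/4 = 9/4)
-99 - 117*b(5 + 5, 1) = -99 - 117*9/4 = -99 - 1053/4 = -1449/4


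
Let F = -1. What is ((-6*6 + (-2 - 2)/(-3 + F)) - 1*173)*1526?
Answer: -317408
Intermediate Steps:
((-6*6 + (-2 - 2)/(-3 + F)) - 1*173)*1526 = ((-6*6 + (-2 - 2)/(-3 - 1)) - 1*173)*1526 = ((-36 - 4/(-4)) - 173)*1526 = ((-36 - 4*(-1/4)) - 173)*1526 = ((-36 + 1) - 173)*1526 = (-35 - 173)*1526 = -208*1526 = -317408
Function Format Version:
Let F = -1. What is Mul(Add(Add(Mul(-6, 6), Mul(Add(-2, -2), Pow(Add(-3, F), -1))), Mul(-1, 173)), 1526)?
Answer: -317408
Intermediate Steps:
Mul(Add(Add(Mul(-6, 6), Mul(Add(-2, -2), Pow(Add(-3, F), -1))), Mul(-1, 173)), 1526) = Mul(Add(Add(Mul(-6, 6), Mul(Add(-2, -2), Pow(Add(-3, -1), -1))), Mul(-1, 173)), 1526) = Mul(Add(Add(-36, Mul(-4, Pow(-4, -1))), -173), 1526) = Mul(Add(Add(-36, Mul(-4, Rational(-1, 4))), -173), 1526) = Mul(Add(Add(-36, 1), -173), 1526) = Mul(Add(-35, -173), 1526) = Mul(-208, 1526) = -317408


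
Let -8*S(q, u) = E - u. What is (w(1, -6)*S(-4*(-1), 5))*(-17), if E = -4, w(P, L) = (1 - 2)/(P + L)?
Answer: -153/40 ≈ -3.8250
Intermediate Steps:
w(P, L) = -1/(L + P)
S(q, u) = 1/2 + u/8 (S(q, u) = -(-4 - u)/8 = 1/2 + u/8)
(w(1, -6)*S(-4*(-1), 5))*(-17) = ((-1/(-6 + 1))*(1/2 + (1/8)*5))*(-17) = ((-1/(-5))*(1/2 + 5/8))*(-17) = (-1*(-1/5)*(9/8))*(-17) = ((1/5)*(9/8))*(-17) = (9/40)*(-17) = -153/40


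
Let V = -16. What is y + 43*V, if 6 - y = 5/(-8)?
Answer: -5451/8 ≈ -681.38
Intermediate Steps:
y = 53/8 (y = 6 - 5/(-8) = 6 - 5*(-1)/8 = 6 - 1*(-5/8) = 6 + 5/8 = 53/8 ≈ 6.6250)
y + 43*V = 53/8 + 43*(-16) = 53/8 - 688 = -5451/8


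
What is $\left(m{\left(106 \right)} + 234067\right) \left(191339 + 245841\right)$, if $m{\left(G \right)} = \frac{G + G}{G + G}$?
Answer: $102329848240$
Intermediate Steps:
$m{\left(G \right)} = 1$ ($m{\left(G \right)} = \frac{2 G}{2 G} = 2 G \frac{1}{2 G} = 1$)
$\left(m{\left(106 \right)} + 234067\right) \left(191339 + 245841\right) = \left(1 + 234067\right) \left(191339 + 245841\right) = 234068 \cdot 437180 = 102329848240$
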